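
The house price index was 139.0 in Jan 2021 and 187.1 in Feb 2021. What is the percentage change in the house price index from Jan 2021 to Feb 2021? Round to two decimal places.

34.60%

Change = (187.1 − 139.0) / 139.0 × 100
       = 48.1 / 139.0 × 100 = 34.6043%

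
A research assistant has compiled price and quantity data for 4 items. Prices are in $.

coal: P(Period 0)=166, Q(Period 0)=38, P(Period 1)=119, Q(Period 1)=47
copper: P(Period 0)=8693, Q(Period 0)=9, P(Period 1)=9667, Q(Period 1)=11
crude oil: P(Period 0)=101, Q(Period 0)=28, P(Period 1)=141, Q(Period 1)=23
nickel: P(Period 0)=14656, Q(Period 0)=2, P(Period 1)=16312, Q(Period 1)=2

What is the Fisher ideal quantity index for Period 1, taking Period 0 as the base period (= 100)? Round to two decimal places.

115.56

Laspeyres component (base-period weights):
ΣP(Period 0)Q(Period 1) = 166×47 + 8693×11 + 101×23 + 14656×2 = 7802 + 95623 + 2323 + 29312 = 135060
ΣP(Period 0)Q(Period 0) = 166×38 + 8693×9 + 101×28 + 14656×2 = 6308 + 78237 + 2828 + 29312 = 116685
L = 135060 / 116685 × 100 = 115.7475
Paasche component (current-period weights):
ΣP(Period 1)Q(Period 1) = 119×47 + 9667×11 + 141×23 + 16312×2 = 5593 + 106337 + 3243 + 32624 = 147797
ΣP(Period 1)Q(Period 0) = 119×38 + 9667×9 + 141×28 + 16312×2 = 4522 + 87003 + 3948 + 32624 = 128097
P = 147797 / 128097 × 100 = 115.3790
Fisher = √(L × P) = √(115.7475 × 115.3790) = 115.5631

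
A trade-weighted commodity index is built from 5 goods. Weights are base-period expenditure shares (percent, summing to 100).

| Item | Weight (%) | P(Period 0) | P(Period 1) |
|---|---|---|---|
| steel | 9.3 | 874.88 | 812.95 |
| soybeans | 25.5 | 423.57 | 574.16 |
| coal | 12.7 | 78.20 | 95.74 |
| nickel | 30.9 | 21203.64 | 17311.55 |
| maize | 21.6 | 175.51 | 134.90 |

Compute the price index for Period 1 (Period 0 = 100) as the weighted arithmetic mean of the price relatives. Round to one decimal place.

100.6

steel: 9.3 × (812.95/874.88) = 9.3 × 0.929213 = 8.6417
soybeans: 25.5 × (574.16/423.57) = 25.5 × 1.355526 = 34.5659
coal: 12.7 × (95.74/78.20) = 12.7 × 1.224297 = 15.5486
nickel: 30.9 × (17311.55/21203.64) = 30.9 × 0.816442 = 25.2281
maize: 21.6 × (134.90/175.51) = 21.6 × 0.768617 = 16.6021
Index = Σ wᵢ·(p₁ᵢ/p₀ᵢ) = 8.6417 + 34.5659 + 15.5486 + 25.2281 + 16.6021 = 100.5864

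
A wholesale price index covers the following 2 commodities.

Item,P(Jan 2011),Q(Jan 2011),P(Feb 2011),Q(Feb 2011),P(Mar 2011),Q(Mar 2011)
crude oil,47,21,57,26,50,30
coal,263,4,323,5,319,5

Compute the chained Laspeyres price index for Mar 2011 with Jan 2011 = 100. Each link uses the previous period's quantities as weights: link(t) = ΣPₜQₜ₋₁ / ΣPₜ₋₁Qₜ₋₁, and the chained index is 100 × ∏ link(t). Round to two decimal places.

114.11

Link Jan 2011→Feb 2011:
ΣP(Feb 2011)Q(Jan 2011) = 57×21 + 323×4 = 1197 + 1292 = 2489
ΣP(Jan 2011)Q(Jan 2011) = 47×21 + 263×4 = 987 + 1052 = 2039
link = 2489/2039 = 1.220696
Link Feb 2011→Mar 2011:
ΣP(Mar 2011)Q(Feb 2011) = 50×26 + 319×5 = 1300 + 1595 = 2895
ΣP(Feb 2011)Q(Feb 2011) = 57×26 + 323×5 = 1482 + 1615 = 3097
link = 2895/3097 = 0.934776
Chained index = 100 × 1.220696 × 0.934776 = 114.1077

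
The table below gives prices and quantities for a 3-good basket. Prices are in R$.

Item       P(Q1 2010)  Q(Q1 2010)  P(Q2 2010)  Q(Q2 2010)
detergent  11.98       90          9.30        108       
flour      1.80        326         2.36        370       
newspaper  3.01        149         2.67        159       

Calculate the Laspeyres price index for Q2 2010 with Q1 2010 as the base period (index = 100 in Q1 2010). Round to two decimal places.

Laspeyres price index uses base-period quantities as weights.
ΣP(Q2 2010)·Q(Q1 2010) = 9.30×90 + 2.36×326 + 2.67×149 = 837 + 769.36 + 397.83 = 2004.19
ΣP(Q1 2010)·Q(Q1 2010) = 11.98×90 + 1.80×326 + 3.01×149 = 1078.2 + 586.8 + 448.49 = 2113.49
Index = 2004.19 / 2113.49 × 100 = 94.8285

94.83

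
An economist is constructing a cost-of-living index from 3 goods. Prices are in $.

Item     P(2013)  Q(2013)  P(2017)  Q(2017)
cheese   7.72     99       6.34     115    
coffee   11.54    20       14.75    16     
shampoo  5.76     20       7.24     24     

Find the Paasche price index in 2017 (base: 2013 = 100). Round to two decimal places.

94.07

Paasche price index uses current-period quantities as weights.
ΣP(2017)·Q(2017) = 6.34×115 + 14.75×16 + 7.24×24 = 729.1 + 236 + 173.76 = 1138.86
ΣP(2013)·Q(2017) = 7.72×115 + 11.54×16 + 5.76×24 = 887.8 + 184.64 + 138.24 = 1210.68
Index = 1138.86 / 1210.68 × 100 = 94.0678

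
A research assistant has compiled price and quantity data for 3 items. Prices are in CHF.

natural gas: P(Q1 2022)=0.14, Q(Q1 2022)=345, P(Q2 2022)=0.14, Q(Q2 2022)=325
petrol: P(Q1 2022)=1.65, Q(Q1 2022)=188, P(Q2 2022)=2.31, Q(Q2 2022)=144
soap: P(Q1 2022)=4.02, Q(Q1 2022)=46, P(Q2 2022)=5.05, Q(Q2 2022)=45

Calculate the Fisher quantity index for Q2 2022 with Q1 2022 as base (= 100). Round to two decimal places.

85.03

Laspeyres component (base-period weights):
ΣP(Q1 2022)Q(Q2 2022) = 0.14×325 + 1.65×144 + 4.02×45 = 45.5 + 237.6 + 180.9 = 464
ΣP(Q1 2022)Q(Q1 2022) = 0.14×345 + 1.65×188 + 4.02×46 = 48.3 + 310.2 + 184.92 = 543.42
L = 464 / 543.42 × 100 = 85.3852
Paasche component (current-period weights):
ΣP(Q2 2022)Q(Q2 2022) = 0.14×325 + 2.31×144 + 5.05×45 = 45.5 + 332.64 + 227.25 = 605.39
ΣP(Q2 2022)Q(Q1 2022) = 0.14×345 + 2.31×188 + 5.05×46 = 48.3 + 434.28 + 232.3 = 714.88
P = 605.39 / 714.88 × 100 = 84.6841
Fisher = √(L × P) = √(85.3852 × 84.6841) = 85.0339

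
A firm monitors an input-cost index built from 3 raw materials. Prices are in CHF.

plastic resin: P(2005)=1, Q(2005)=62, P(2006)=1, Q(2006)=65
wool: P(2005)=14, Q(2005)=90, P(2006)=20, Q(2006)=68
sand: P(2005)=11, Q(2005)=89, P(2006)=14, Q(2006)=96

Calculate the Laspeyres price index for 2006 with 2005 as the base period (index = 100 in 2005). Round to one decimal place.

Laspeyres price index uses base-period quantities as weights.
ΣP(2006)·Q(2005) = 1×62 + 20×90 + 14×89 = 62 + 1800 + 1246 = 3108
ΣP(2005)·Q(2005) = 1×62 + 14×90 + 11×89 = 62 + 1260 + 979 = 2301
Index = 3108 / 2301 × 100 = 135.0717

135.1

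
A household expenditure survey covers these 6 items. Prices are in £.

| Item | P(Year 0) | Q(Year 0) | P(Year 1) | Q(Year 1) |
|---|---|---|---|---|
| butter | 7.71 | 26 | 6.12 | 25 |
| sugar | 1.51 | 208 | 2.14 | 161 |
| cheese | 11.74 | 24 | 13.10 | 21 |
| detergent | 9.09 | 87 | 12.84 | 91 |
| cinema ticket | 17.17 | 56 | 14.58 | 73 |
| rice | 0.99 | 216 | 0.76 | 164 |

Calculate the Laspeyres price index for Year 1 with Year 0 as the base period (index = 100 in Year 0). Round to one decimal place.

109.2

Laspeyres price index uses base-period quantities as weights.
ΣP(Year 1)·Q(Year 0) = 6.12×26 + 2.14×208 + 13.10×24 + 12.84×87 + 14.58×56 + 0.76×216 = 159.12 + 445.12 + 314.4 + 1117.08 + 816.48 + 164.16 = 3016.36
ΣP(Year 0)·Q(Year 0) = 7.71×26 + 1.51×208 + 11.74×24 + 9.09×87 + 17.17×56 + 0.99×216 = 200.46 + 314.08 + 281.76 + 790.83 + 961.52 + 213.84 = 2762.49
Index = 3016.36 / 2762.49 × 100 = 109.1899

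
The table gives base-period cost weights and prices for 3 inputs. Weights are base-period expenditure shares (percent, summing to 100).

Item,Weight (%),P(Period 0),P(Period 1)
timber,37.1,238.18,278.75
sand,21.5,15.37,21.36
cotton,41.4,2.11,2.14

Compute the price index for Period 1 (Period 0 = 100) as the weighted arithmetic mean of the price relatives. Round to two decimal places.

115.29

timber: 37.1 × (278.75/238.18) = 37.1 × 1.170333 = 43.4194
sand: 21.5 × (21.36/15.37) = 21.5 × 1.389720 = 29.8790
cotton: 41.4 × (2.14/2.11) = 41.4 × 1.014218 = 41.9886
Index = Σ wᵢ·(p₁ᵢ/p₀ᵢ) = 43.4194 + 29.8790 + 41.9886 = 115.2870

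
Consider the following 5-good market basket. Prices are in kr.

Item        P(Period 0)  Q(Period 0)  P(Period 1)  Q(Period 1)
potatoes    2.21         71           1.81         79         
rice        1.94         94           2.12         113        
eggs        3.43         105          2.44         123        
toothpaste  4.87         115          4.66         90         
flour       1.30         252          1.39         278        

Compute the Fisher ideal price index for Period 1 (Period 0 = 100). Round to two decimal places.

92.39

Laspeyres component (base-period weights):
ΣP(Period 1)Q(Period 0) = 1.81×71 + 2.12×94 + 2.44×105 + 4.66×115 + 1.39×252 = 128.51 + 199.28 + 256.2 + 535.9 + 350.28 = 1470.17
ΣP(Period 0)Q(Period 0) = 2.21×71 + 1.94×94 + 3.43×105 + 4.87×115 + 1.30×252 = 156.91 + 182.36 + 360.15 + 560.05 + 327.6 = 1587.07
L = 1470.17 / 1587.07 × 100 = 92.6342
Paasche component (current-period weights):
ΣP(Period 1)Q(Period 1) = 1.81×79 + 2.12×113 + 2.44×123 + 4.66×90 + 1.39×278 = 142.99 + 239.56 + 300.12 + 419.4 + 386.42 = 1488.49
ΣP(Period 0)Q(Period 1) = 2.21×79 + 1.94×113 + 3.43×123 + 4.87×90 + 1.30×278 = 174.59 + 219.22 + 421.89 + 438.3 + 361.4 = 1615.4
P = 1488.49 / 1615.4 × 100 = 92.1437
Fisher = √(L × P) = √(92.6342 × 92.1437) = 92.3887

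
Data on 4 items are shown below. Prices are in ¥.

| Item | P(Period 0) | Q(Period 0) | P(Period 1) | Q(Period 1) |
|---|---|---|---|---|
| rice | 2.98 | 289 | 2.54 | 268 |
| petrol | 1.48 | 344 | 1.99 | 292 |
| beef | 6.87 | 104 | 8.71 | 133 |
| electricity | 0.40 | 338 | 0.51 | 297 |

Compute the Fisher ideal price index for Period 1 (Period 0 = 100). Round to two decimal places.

113.05

Laspeyres component (base-period weights):
ΣP(Period 1)Q(Period 0) = 2.54×289 + 1.99×344 + 8.71×104 + 0.51×338 = 734.06 + 684.56 + 905.84 + 172.38 = 2496.84
ΣP(Period 0)Q(Period 0) = 2.98×289 + 1.48×344 + 6.87×104 + 0.40×338 = 861.22 + 509.12 + 714.48 + 135.2 = 2220.02
L = 2496.84 / 2220.02 × 100 = 112.4693
Paasche component (current-period weights):
ΣP(Period 1)Q(Period 1) = 2.54×268 + 1.99×292 + 8.71×133 + 0.51×297 = 680.72 + 581.08 + 1158.43 + 151.47 = 2571.7
ΣP(Period 0)Q(Period 1) = 2.98×268 + 1.48×292 + 6.87×133 + 0.40×297 = 798.64 + 432.16 + 913.71 + 118.8 = 2263.31
P = 2571.7 / 2263.31 × 100 = 113.6256
Fisher = √(L × P) = √(112.4693 × 113.6256) = 113.0460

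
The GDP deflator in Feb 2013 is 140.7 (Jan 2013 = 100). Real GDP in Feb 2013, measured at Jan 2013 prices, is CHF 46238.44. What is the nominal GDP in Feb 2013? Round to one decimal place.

Nominal = Real × (Index/100) = 46238.44 × (140.7/100)
        = 46238.44 × 1.407 = 65057.4851

65057.5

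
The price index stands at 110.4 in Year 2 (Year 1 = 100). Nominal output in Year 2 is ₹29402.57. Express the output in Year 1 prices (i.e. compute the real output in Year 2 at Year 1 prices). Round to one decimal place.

Real = Nominal ÷ (Index/100) = 29402.57 ÷ (110.4/100)
     = 29402.57 ÷ 1.104 = 26632.7627

26632.8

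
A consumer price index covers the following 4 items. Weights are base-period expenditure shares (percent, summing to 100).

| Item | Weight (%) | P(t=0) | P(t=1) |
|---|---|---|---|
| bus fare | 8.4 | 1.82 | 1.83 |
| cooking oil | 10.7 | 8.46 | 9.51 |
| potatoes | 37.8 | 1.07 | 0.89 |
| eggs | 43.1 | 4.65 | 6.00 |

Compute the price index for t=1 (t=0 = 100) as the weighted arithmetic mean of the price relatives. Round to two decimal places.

bus fare: 8.4 × (1.83/1.82) = 8.4 × 1.005495 = 8.4462
cooking oil: 10.7 × (9.51/8.46) = 10.7 × 1.124113 = 12.0280
potatoes: 37.8 × (0.89/1.07) = 37.8 × 0.831776 = 31.4411
eggs: 43.1 × (6.00/4.65) = 43.1 × 1.290323 = 55.6129
Index = Σ wᵢ·(p₁ᵢ/p₀ᵢ) = 8.4462 + 12.0280 + 31.4411 + 55.6129 = 107.5282

107.53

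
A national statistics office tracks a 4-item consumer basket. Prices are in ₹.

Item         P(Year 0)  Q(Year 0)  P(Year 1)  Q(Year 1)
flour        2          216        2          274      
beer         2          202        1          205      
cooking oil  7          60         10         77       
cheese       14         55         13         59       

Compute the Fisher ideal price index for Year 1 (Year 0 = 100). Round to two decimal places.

97.38

Laspeyres component (base-period weights):
ΣP(Year 1)Q(Year 0) = 2×216 + 1×202 + 10×60 + 13×55 = 432 + 202 + 600 + 715 = 1949
ΣP(Year 0)Q(Year 0) = 2×216 + 2×202 + 7×60 + 14×55 = 432 + 404 + 420 + 770 = 2026
L = 1949 / 2026 × 100 = 96.1994
Paasche component (current-period weights):
ΣP(Year 1)Q(Year 1) = 2×274 + 1×205 + 10×77 + 13×59 = 548 + 205 + 770 + 767 = 2290
ΣP(Year 0)Q(Year 1) = 2×274 + 2×205 + 7×77 + 14×59 = 548 + 410 + 539 + 826 = 2323
P = 2290 / 2323 × 100 = 98.5794
Fisher = √(L × P) = √(96.1994 × 98.5794) = 97.3821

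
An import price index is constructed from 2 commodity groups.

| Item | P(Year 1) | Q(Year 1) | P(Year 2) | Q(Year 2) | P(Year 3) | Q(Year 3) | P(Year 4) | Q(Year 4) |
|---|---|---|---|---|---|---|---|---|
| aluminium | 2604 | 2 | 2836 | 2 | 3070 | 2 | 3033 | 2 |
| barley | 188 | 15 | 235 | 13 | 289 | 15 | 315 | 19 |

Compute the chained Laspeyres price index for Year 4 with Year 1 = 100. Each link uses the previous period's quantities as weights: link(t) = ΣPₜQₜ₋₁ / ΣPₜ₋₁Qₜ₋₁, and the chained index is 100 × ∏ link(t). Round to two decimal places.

133.84

Link Year 1→Year 2:
ΣP(Year 2)Q(Year 1) = 2836×2 + 235×15 = 5672 + 3525 = 9197
ΣP(Year 1)Q(Year 1) = 2604×2 + 188×15 = 5208 + 2820 = 8028
link = 9197/8028 = 1.145615
Link Year 2→Year 3:
ΣP(Year 3)Q(Year 2) = 3070×2 + 289×13 = 6140 + 3757 = 9897
ΣP(Year 2)Q(Year 2) = 2836×2 + 235×13 = 5672 + 3055 = 8727
link = 9897/8727 = 1.134067
Link Year 3→Year 4:
ΣP(Year 4)Q(Year 3) = 3033×2 + 315×15 = 6066 + 4725 = 10791
ΣP(Year 3)Q(Year 3) = 3070×2 + 289×15 = 6140 + 4335 = 10475
link = 10791/10475 = 1.030167
Chained index = 100 × 1.145615 × 1.134067 × 1.030167 = 133.8397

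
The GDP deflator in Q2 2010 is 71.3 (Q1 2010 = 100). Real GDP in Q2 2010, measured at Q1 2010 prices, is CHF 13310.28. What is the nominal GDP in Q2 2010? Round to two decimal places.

Nominal = Real × (Index/100) = 13310.28 × (71.3/100)
        = 13310.28 × 0.713 = 9490.2296

9490.23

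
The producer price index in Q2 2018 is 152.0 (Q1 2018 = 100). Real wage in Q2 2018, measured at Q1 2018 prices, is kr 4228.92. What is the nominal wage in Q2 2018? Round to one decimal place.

6428.0

Nominal = Real × (Index/100) = 4228.92 × (152.0/100)
        = 4228.92 × 1.520 = 6427.9584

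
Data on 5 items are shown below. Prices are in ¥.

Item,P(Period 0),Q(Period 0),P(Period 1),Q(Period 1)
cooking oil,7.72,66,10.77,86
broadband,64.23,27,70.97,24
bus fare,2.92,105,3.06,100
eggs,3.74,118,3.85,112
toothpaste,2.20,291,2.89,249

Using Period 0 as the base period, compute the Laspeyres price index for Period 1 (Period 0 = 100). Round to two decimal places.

116.84

Laspeyres price index uses base-period quantities as weights.
ΣP(Period 1)·Q(Period 0) = 10.77×66 + 70.97×27 + 3.06×105 + 3.85×118 + 2.89×291 = 710.82 + 1916.19 + 321.3 + 454.3 + 840.99 = 4243.6
ΣP(Period 0)·Q(Period 0) = 7.72×66 + 64.23×27 + 2.92×105 + 3.74×118 + 2.20×291 = 509.52 + 1734.21 + 306.6 + 441.32 + 640.2 = 3631.85
Index = 4243.6 / 3631.85 × 100 = 116.8440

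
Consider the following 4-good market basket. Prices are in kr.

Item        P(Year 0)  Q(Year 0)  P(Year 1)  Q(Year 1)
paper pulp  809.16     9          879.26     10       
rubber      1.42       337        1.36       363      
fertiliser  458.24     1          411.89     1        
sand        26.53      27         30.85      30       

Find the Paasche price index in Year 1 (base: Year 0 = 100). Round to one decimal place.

Paasche price index uses current-period quantities as weights.
ΣP(Year 1)·Q(Year 1) = 879.26×10 + 1.36×363 + 411.89×1 + 30.85×30 = 8792.6 + 493.68 + 411.89 + 925.5 = 10623.67
ΣP(Year 0)·Q(Year 1) = 809.16×10 + 1.42×363 + 458.24×1 + 26.53×30 = 8091.6 + 515.46 + 458.24 + 795.9 = 9861.2
Index = 10623.67 / 9861.2 × 100 = 107.7320

107.7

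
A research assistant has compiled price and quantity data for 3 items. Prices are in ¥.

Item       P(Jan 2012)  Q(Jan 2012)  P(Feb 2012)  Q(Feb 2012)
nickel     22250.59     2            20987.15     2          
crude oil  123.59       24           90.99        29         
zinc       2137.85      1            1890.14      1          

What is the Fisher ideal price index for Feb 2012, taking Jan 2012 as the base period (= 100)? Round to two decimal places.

Laspeyres component (base-period weights):
ΣP(Feb 2012)Q(Jan 2012) = 20987.15×2 + 90.99×24 + 1890.14×1 = 41974.3 + 2183.76 + 1890.14 = 46048.2
ΣP(Jan 2012)Q(Jan 2012) = 22250.59×2 + 123.59×24 + 2137.85×1 = 44501.18 + 2966.16 + 2137.85 = 49605.19
L = 46048.2 / 49605.19 × 100 = 92.8294
Paasche component (current-period weights):
ΣP(Feb 2012)Q(Feb 2012) = 20987.15×2 + 90.99×29 + 1890.14×1 = 41974.3 + 2638.71 + 1890.14 = 46503.15
ΣP(Jan 2012)Q(Feb 2012) = 22250.59×2 + 123.59×29 + 2137.85×1 = 44501.18 + 3584.11 + 2137.85 = 50223.14
P = 46503.15 / 50223.14 × 100 = 92.5931
Fisher = √(L × P) = √(92.8294 × 92.5931) = 92.7112

92.71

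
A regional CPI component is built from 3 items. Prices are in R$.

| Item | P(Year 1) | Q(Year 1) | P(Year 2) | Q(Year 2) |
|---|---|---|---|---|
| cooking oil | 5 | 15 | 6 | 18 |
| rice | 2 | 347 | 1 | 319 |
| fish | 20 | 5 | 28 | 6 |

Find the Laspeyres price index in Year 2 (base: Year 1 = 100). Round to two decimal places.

Laspeyres price index uses base-period quantities as weights.
ΣP(Year 2)·Q(Year 1) = 6×15 + 1×347 + 28×5 = 90 + 347 + 140 = 577
ΣP(Year 1)·Q(Year 1) = 5×15 + 2×347 + 20×5 = 75 + 694 + 100 = 869
Index = 577 / 869 × 100 = 66.3982

66.40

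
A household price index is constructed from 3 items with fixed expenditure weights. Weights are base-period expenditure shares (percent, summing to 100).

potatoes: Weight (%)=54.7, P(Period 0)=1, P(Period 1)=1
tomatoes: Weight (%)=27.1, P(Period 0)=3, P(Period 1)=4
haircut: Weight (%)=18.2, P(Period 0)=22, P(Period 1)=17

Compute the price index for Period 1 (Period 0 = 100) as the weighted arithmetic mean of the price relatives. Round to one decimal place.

potatoes: 54.7 × (1/1) = 54.7 × 1.000000 = 54.7000
tomatoes: 27.1 × (4/3) = 27.1 × 1.333333 = 36.1333
haircut: 18.2 × (17/22) = 18.2 × 0.772727 = 14.0636
Index = Σ wᵢ·(p₁ᵢ/p₀ᵢ) = 54.7000 + 36.1333 + 14.0636 = 104.8970

104.9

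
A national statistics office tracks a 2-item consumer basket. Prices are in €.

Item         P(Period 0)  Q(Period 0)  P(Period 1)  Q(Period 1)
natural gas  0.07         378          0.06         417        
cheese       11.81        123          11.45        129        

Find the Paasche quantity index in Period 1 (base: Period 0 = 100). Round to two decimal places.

Paasche quantity index uses current-period prices as weights.
ΣP(Period 1)·Q(Period 1) = 0.06×417 + 11.45×129 = 25.02 + 1477.05 = 1502.07
ΣP(Period 1)·Q(Period 0) = 0.06×378 + 11.45×123 = 22.68 + 1408.35 = 1431.03
Index = 1502.07 / 1431.03 × 100 = 104.9643

104.96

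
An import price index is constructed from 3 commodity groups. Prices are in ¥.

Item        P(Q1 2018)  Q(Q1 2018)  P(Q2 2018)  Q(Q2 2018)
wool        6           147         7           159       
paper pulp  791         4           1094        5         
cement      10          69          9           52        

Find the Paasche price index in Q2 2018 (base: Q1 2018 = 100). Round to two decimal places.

Paasche price index uses current-period quantities as weights.
ΣP(Q2 2018)·Q(Q2 2018) = 7×159 + 1094×5 + 9×52 = 1113 + 5470 + 468 = 7051
ΣP(Q1 2018)·Q(Q2 2018) = 6×159 + 791×5 + 10×52 = 954 + 3955 + 520 = 5429
Index = 7051 / 5429 × 100 = 129.8766

129.88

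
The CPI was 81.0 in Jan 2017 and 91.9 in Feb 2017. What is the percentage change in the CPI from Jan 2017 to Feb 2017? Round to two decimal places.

Change = (91.9 − 81.0) / 81.0 × 100
       = 10.9 / 81.0 × 100 = 13.4568%

13.46%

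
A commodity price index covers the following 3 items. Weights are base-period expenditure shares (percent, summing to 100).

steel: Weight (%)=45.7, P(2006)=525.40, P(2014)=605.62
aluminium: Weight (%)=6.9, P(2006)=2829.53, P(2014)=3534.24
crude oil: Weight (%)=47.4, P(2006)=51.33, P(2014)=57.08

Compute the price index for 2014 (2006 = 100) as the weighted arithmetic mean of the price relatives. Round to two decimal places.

114.01

steel: 45.7 × (605.62/525.40) = 45.7 × 1.152684 = 52.6776
aluminium: 6.9 × (3534.24/2829.53) = 6.9 × 1.249055 = 8.6185
crude oil: 47.4 × (57.08/51.33) = 47.4 × 1.112020 = 52.7098
Index = Σ wᵢ·(p₁ᵢ/p₀ᵢ) = 52.6776 + 8.6185 + 52.7098 = 114.0059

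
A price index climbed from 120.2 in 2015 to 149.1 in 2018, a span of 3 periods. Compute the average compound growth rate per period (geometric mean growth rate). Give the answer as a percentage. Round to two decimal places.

Growth factor = (149.1/120.2)^(1/3) = (1.240433)^(1/3) = 1.074462
Growth rate = 1.074462 − 1 = 0.074462 = 7.4462%

7.45%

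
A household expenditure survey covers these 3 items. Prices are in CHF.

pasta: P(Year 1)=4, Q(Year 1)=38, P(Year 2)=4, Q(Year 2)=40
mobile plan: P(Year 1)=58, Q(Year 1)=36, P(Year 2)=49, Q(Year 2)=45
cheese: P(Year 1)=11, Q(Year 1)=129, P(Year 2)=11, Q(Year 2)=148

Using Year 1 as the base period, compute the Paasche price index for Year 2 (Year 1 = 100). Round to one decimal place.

Paasche price index uses current-period quantities as weights.
ΣP(Year 2)·Q(Year 2) = 4×40 + 49×45 + 11×148 = 160 + 2205 + 1628 = 3993
ΣP(Year 1)·Q(Year 2) = 4×40 + 58×45 + 11×148 = 160 + 2610 + 1628 = 4398
Index = 3993 / 4398 × 100 = 90.7913

90.8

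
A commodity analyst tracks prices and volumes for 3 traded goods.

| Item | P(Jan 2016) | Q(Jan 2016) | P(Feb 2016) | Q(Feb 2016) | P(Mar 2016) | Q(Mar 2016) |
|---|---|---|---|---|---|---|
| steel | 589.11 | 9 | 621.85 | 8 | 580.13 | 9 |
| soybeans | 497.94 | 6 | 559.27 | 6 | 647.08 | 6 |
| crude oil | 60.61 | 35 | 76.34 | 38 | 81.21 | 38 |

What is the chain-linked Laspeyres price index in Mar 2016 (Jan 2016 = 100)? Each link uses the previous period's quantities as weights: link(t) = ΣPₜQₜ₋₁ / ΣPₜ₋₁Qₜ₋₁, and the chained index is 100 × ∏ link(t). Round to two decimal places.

Link Jan 2016→Feb 2016:
ΣP(Feb 2016)Q(Jan 2016) = 621.85×9 + 559.27×6 + 76.34×35 = 5596.65 + 3355.62 + 2671.9 = 11624.17
ΣP(Jan 2016)Q(Jan 2016) = 589.11×9 + 497.94×6 + 60.61×35 = 5301.99 + 2987.64 + 2121.35 = 10410.98
link = 11624.17/10410.98 = 1.116530
Link Feb 2016→Mar 2016:
ΣP(Mar 2016)Q(Feb 2016) = 580.13×8 + 647.08×6 + 81.21×38 = 4641.04 + 3882.48 + 3085.98 = 11609.5
ΣP(Feb 2016)Q(Feb 2016) = 621.85×8 + 559.27×6 + 76.34×38 = 4974.8 + 3355.62 + 2900.92 = 11231.34
link = 11609.5/11231.34 = 1.033670
Chained index = 100 × 1.116530 × 1.033670 = 115.4123

115.41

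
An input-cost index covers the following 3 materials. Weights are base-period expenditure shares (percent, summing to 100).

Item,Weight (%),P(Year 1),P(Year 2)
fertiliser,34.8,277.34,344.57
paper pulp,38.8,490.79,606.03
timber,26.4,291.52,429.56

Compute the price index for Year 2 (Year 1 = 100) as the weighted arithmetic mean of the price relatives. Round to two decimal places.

fertiliser: 34.8 × (344.57/277.34) = 34.8 × 1.242410 = 43.2359
paper pulp: 38.8 × (606.03/490.79) = 38.8 × 1.234805 = 47.9104
timber: 26.4 × (429.56/291.52) = 26.4 × 1.473518 = 38.9009
Index = Σ wᵢ·(p₁ᵢ/p₀ᵢ) = 43.2359 + 47.9104 + 38.9009 = 130.0472

130.05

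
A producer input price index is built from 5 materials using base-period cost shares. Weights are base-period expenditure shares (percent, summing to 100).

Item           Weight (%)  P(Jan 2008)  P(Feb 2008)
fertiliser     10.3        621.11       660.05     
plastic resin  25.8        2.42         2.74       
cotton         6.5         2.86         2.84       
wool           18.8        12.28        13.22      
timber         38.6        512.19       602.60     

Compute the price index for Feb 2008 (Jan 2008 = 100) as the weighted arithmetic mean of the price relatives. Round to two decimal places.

112.26

fertiliser: 10.3 × (660.05/621.11) = 10.3 × 1.062694 = 10.9458
plastic resin: 25.8 × (2.74/2.42) = 25.8 × 1.132231 = 29.2116
cotton: 6.5 × (2.84/2.86) = 6.5 × 0.993007 = 6.4545
wool: 18.8 × (13.22/12.28) = 18.8 × 1.076547 = 20.2391
timber: 38.6 × (602.60/512.19) = 38.6 × 1.176517 = 45.4135
Index = Σ wᵢ·(p₁ᵢ/p₀ᵢ) = 10.9458 + 29.2116 + 6.4545 + 20.2391 + 45.4135 = 112.2645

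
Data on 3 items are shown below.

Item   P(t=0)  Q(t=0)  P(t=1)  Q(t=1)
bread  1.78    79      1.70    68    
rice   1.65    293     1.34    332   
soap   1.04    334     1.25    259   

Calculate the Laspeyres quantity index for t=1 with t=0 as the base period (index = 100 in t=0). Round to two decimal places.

Laspeyres quantity index uses base-period prices as weights.
ΣP(t=0)·Q(t=1) = 1.78×68 + 1.65×332 + 1.04×259 = 121.04 + 547.8 + 269.36 = 938.2
ΣP(t=0)·Q(t=0) = 1.78×79 + 1.65×293 + 1.04×334 = 140.62 + 483.45 + 347.36 = 971.43
Index = 938.2 / 971.43 × 100 = 96.5793

96.58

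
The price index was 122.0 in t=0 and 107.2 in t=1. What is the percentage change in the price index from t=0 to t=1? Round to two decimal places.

Change = (107.2 − 122.0) / 122.0 × 100
       = -14.8 / 122.0 × 100 = -12.1311%

-12.13%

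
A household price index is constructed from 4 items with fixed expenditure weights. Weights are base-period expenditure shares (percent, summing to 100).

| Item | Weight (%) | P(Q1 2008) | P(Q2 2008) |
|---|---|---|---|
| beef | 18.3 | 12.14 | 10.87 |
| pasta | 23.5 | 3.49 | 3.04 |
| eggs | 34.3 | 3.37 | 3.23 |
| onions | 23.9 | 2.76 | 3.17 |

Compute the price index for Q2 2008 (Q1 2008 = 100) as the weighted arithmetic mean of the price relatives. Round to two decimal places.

beef: 18.3 × (10.87/12.14) = 18.3 × 0.895387 = 16.3856
pasta: 23.5 × (3.04/3.49) = 23.5 × 0.871060 = 20.4699
eggs: 34.3 × (3.23/3.37) = 34.3 × 0.958457 = 32.8751
onions: 23.9 × (3.17/2.76) = 23.9 × 1.148551 = 27.4504
Index = Σ wᵢ·(p₁ᵢ/p₀ᵢ) = 16.3856 + 20.4699 + 32.8751 + 27.4504 = 97.1809

97.18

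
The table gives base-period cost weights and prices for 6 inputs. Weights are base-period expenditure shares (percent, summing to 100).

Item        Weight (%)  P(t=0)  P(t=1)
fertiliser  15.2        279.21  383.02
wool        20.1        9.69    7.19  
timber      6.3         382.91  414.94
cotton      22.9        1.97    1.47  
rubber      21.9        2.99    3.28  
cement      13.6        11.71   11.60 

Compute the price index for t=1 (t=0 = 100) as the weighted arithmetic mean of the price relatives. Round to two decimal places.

97.18

fertiliser: 15.2 × (383.02/279.21) = 15.2 × 1.371799 = 20.8513
wool: 20.1 × (7.19/9.69) = 20.1 × 0.742002 = 14.9142
timber: 6.3 × (414.94/382.91) = 6.3 × 1.083649 = 6.8270
cotton: 22.9 × (1.47/1.97) = 22.9 × 0.746193 = 17.0878
rubber: 21.9 × (3.28/2.99) = 21.9 × 1.096990 = 24.0241
cement: 13.6 × (11.60/11.71) = 13.6 × 0.990606 = 13.4722
Index = Σ wᵢ·(p₁ᵢ/p₀ᵢ) = 20.8513 + 14.9142 + 6.8270 + 17.0878 + 24.0241 + 13.4722 = 97.1767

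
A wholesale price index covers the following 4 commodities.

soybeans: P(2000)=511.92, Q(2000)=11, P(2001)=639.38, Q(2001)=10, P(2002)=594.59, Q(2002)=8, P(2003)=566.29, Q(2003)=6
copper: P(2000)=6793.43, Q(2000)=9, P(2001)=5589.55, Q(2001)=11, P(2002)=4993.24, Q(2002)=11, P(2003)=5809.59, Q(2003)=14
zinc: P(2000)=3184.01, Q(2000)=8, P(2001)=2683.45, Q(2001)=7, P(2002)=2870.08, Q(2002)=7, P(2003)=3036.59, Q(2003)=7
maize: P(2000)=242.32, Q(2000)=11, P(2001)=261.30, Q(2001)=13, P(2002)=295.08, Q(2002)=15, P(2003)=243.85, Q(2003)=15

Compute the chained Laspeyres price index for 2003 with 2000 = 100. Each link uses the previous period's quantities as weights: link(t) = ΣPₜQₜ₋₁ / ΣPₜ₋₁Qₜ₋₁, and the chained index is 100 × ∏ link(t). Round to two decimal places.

89.84

Link 2000→2001:
ΣP(2001)Q(2000) = 639.38×11 + 5589.55×9 + 2683.45×8 + 261.30×11 = 7033.18 + 50305.95 + 21467.6 + 2874.3 = 81681.03
ΣP(2000)Q(2000) = 511.92×11 + 6793.43×9 + 3184.01×8 + 242.32×11 = 5631.12 + 61140.87 + 25472.08 + 2665.52 = 94909.59
link = 81681.03/94909.59 = 0.860619
Link 2001→2002:
ΣP(2002)Q(2001) = 594.59×10 + 4993.24×11 + 2870.08×7 + 295.08×13 = 5945.9 + 54925.64 + 20090.56 + 3836.04 = 84798.14
ΣP(2001)Q(2001) = 639.38×10 + 5589.55×11 + 2683.45×7 + 261.30×13 = 6393.8 + 61485.05 + 18784.15 + 3396.9 = 90059.9
link = 84798.14/90059.9 = 0.941575
Link 2002→2003:
ΣP(2003)Q(2002) = 566.29×8 + 5809.59×11 + 3036.59×7 + 243.85×15 = 4530.32 + 63905.49 + 21256.13 + 3657.75 = 93349.69
ΣP(2002)Q(2002) = 594.59×8 + 4993.24×11 + 2870.08×7 + 295.08×15 = 4756.72 + 54925.64 + 20090.56 + 4426.2 = 84199.12
link = 93349.69/84199.12 = 1.108678
Chained index = 100 × 0.860619 × 0.941575 × 1.108678 = 89.8403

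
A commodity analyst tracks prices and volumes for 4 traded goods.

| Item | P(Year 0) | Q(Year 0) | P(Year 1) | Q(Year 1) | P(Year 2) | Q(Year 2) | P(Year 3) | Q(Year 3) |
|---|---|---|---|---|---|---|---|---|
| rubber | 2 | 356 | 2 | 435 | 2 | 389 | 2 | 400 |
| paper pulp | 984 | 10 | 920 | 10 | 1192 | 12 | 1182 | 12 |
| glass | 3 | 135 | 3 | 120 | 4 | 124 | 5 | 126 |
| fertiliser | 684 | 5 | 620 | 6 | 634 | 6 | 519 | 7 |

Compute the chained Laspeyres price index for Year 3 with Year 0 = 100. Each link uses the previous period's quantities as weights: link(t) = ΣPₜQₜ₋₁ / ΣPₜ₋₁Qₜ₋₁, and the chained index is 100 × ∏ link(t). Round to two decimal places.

108.62

Link Year 0→Year 1:
ΣP(Year 1)Q(Year 0) = 2×356 + 920×10 + 3×135 + 620×5 = 712 + 9200 + 405 + 3100 = 13417
ΣP(Year 0)Q(Year 0) = 2×356 + 984×10 + 3×135 + 684×5 = 712 + 9840 + 405 + 3420 = 14377
link = 13417/14377 = 0.933227
Link Year 1→Year 2:
ΣP(Year 2)Q(Year 1) = 2×435 + 1192×10 + 4×120 + 634×6 = 870 + 11920 + 480 + 3804 = 17074
ΣP(Year 1)Q(Year 1) = 2×435 + 920×10 + 3×120 + 620×6 = 870 + 9200 + 360 + 3720 = 14150
link = 17074/14150 = 1.206643
Link Year 2→Year 3:
ΣP(Year 3)Q(Year 2) = 2×389 + 1182×12 + 5×124 + 519×6 = 778 + 14184 + 620 + 3114 = 18696
ΣP(Year 2)Q(Year 2) = 2×389 + 1192×12 + 4×124 + 634×6 = 778 + 14304 + 496 + 3804 = 19382
link = 18696/19382 = 0.964606
Chained index = 100 × 0.933227 × 1.206643 × 0.964606 = 108.6216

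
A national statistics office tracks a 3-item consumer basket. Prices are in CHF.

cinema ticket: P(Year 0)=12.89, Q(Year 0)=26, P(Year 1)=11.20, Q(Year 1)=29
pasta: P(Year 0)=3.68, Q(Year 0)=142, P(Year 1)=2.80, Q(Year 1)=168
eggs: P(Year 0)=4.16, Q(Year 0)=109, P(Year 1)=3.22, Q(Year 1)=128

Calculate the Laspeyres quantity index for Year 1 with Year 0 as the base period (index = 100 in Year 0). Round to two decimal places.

Laspeyres quantity index uses base-period prices as weights.
ΣP(Year 0)·Q(Year 1) = 12.89×29 + 3.68×168 + 4.16×128 = 373.81 + 618.24 + 532.48 = 1524.53
ΣP(Year 0)·Q(Year 0) = 12.89×26 + 3.68×142 + 4.16×109 = 335.14 + 522.56 + 453.44 = 1311.14
Index = 1524.53 / 1311.14 × 100 = 116.2751

116.28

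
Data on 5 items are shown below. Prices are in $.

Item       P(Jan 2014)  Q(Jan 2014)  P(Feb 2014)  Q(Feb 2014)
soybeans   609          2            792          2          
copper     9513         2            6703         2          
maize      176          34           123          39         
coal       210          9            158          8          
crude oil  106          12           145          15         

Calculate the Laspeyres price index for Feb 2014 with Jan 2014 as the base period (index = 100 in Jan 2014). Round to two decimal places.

75.99

Laspeyres price index uses base-period quantities as weights.
ΣP(Feb 2014)·Q(Jan 2014) = 792×2 + 6703×2 + 123×34 + 158×9 + 145×12 = 1584 + 13406 + 4182 + 1422 + 1740 = 22334
ΣP(Jan 2014)·Q(Jan 2014) = 609×2 + 9513×2 + 176×34 + 210×9 + 106×12 = 1218 + 19026 + 5984 + 1890 + 1272 = 29390
Index = 22334 / 29390 × 100 = 75.9918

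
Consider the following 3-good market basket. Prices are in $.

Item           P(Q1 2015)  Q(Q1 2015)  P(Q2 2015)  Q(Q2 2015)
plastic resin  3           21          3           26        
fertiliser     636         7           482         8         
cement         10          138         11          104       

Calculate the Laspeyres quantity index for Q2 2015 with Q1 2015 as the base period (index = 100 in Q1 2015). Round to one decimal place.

105.3

Laspeyres quantity index uses base-period prices as weights.
ΣP(Q1 2015)·Q(Q2 2015) = 3×26 + 636×8 + 10×104 = 78 + 5088 + 1040 = 6206
ΣP(Q1 2015)·Q(Q1 2015) = 3×21 + 636×7 + 10×138 = 63 + 4452 + 1380 = 5895
Index = 6206 / 5895 × 100 = 105.2757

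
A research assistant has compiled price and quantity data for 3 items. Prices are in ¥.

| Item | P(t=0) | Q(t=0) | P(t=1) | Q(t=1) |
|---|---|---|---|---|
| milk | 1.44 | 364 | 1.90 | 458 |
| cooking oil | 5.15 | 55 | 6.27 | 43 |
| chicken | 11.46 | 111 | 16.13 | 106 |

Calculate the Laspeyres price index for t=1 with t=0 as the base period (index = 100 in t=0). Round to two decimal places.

135.94

Laspeyres price index uses base-period quantities as weights.
ΣP(t=1)·Q(t=0) = 1.90×364 + 6.27×55 + 16.13×111 = 691.6 + 344.85 + 1790.43 = 2826.88
ΣP(t=0)·Q(t=0) = 1.44×364 + 5.15×55 + 11.46×111 = 524.16 + 283.25 + 1272.06 = 2079.47
Index = 2826.88 / 2079.47 × 100 = 135.9423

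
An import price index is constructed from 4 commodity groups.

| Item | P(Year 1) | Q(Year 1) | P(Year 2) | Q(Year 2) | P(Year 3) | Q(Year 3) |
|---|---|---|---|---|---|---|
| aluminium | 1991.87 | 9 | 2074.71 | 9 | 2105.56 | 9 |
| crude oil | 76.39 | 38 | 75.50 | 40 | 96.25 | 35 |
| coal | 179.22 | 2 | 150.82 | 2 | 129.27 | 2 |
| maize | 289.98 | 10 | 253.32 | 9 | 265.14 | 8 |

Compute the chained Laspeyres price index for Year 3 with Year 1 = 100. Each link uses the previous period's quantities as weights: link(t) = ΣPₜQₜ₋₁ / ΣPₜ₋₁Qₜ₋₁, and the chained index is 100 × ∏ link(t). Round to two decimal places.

106.08

Link Year 1→Year 2:
ΣP(Year 2)Q(Year 1) = 2074.71×9 + 75.50×38 + 150.82×2 + 253.32×10 = 18672.39 + 2869 + 301.64 + 2533.2 = 24376.23
ΣP(Year 1)Q(Year 1) = 1991.87×9 + 76.39×38 + 179.22×2 + 289.98×10 = 17926.83 + 2902.82 + 358.44 + 2899.8 = 24087.89
link = 24376.23/24087.89 = 1.011970
Link Year 2→Year 3:
ΣP(Year 3)Q(Year 2) = 2105.56×9 + 96.25×40 + 129.27×2 + 265.14×9 = 18950.04 + 3850 + 258.54 + 2386.26 = 25444.84
ΣP(Year 2)Q(Year 2) = 2074.71×9 + 75.50×40 + 150.82×2 + 253.32×9 = 18672.39 + 3020 + 301.64 + 2279.88 = 24273.91
link = 25444.84/24273.91 = 1.048238
Chained index = 100 × 1.011970 × 1.048238 = 106.0786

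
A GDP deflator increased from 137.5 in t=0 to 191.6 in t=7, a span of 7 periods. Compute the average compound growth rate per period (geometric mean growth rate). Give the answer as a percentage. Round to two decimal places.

4.85%

Growth factor = (191.6/137.5)^(1/7) = (1.393455)^(1/7) = 1.048539
Growth rate = 1.048539 − 1 = 0.048539 = 4.8539%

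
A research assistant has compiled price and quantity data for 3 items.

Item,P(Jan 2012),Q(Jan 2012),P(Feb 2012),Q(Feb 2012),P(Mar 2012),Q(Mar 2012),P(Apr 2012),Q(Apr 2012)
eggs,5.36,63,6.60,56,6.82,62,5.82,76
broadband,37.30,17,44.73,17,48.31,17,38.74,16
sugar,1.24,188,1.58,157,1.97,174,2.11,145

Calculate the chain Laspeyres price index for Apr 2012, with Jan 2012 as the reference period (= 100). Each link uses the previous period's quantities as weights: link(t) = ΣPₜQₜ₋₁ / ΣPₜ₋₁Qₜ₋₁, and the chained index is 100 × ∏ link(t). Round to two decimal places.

117.26

Link Jan 2012→Feb 2012:
ΣP(Feb 2012)Q(Jan 2012) = 6.60×63 + 44.73×17 + 1.58×188 = 415.8 + 760.41 + 297.04 = 1473.25
ΣP(Jan 2012)Q(Jan 2012) = 5.36×63 + 37.30×17 + 1.24×188 = 337.68 + 634.1 + 233.12 = 1204.9
link = 1473.25/1204.9 = 1.222716
Link Feb 2012→Mar 2012:
ΣP(Mar 2012)Q(Feb 2012) = 6.82×56 + 48.31×17 + 1.97×157 = 381.92 + 821.27 + 309.29 = 1512.48
ΣP(Feb 2012)Q(Feb 2012) = 6.60×56 + 44.73×17 + 1.58×157 = 369.6 + 760.41 + 248.06 = 1378.07
link = 1512.48/1378.07 = 1.097535
Link Mar 2012→Apr 2012:
ΣP(Apr 2012)Q(Mar 2012) = 5.82×62 + 38.74×17 + 2.11×174 = 360.84 + 658.58 + 367.14 = 1386.56
ΣP(Mar 2012)Q(Mar 2012) = 6.82×62 + 48.31×17 + 1.97×174 = 422.84 + 821.27 + 342.78 = 1586.89
link = 1386.56/1586.89 = 0.873759
Chained index = 100 × 1.222716 × 1.097535 × 0.873759 = 117.2562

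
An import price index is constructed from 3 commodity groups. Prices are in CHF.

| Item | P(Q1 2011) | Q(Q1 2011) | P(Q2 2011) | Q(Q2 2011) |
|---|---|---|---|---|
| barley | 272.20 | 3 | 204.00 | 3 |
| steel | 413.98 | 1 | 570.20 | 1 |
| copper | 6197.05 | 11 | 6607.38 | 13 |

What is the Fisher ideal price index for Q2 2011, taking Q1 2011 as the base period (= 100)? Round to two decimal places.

106.45

Laspeyres component (base-period weights):
ΣP(Q2 2011)Q(Q1 2011) = 204.00×3 + 570.20×1 + 6607.38×11 = 612 + 570.2 + 72681.18 = 73863.38
ΣP(Q1 2011)Q(Q1 2011) = 272.20×3 + 413.98×1 + 6197.05×11 = 816.6 + 413.98 + 68167.55 = 69398.13
L = 73863.38 / 69398.13 × 100 = 106.4343
Paasche component (current-period weights):
ΣP(Q2 2011)Q(Q2 2011) = 204.00×3 + 570.20×1 + 6607.38×13 = 612 + 570.2 + 85895.94 = 87078.14
ΣP(Q1 2011)Q(Q2 2011) = 272.20×3 + 413.98×1 + 6197.05×13 = 816.6 + 413.98 + 80561.65 = 81792.23
P = 87078.14 / 81792.23 × 100 = 106.4626
Fisher = √(L × P) = √(106.4343 × 106.4626) = 106.4484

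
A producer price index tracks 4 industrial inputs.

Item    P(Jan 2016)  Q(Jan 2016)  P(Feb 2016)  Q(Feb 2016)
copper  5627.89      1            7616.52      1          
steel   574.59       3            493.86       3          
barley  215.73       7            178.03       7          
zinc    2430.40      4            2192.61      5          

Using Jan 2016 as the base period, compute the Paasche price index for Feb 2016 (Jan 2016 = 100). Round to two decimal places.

Paasche price index uses current-period quantities as weights.
ΣP(Feb 2016)·Q(Feb 2016) = 7616.52×1 + 493.86×3 + 178.03×7 + 2192.61×5 = 7616.52 + 1481.58 + 1246.21 + 10963.05 = 21307.36
ΣP(Jan 2016)·Q(Feb 2016) = 5627.89×1 + 574.59×3 + 215.73×7 + 2430.40×5 = 5627.89 + 1723.77 + 1510.11 + 12152 = 21013.77
Index = 21307.36 / 21013.77 × 100 = 101.3971

101.40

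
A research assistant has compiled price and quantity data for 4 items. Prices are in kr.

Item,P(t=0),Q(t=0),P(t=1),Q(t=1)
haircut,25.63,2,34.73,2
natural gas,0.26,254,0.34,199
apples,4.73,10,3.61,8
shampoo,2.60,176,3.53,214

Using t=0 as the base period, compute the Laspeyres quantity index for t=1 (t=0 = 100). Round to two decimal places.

Laspeyres quantity index uses base-period prices as weights.
ΣP(t=0)·Q(t=1) = 25.63×2 + 0.26×199 + 4.73×8 + 2.60×214 = 51.26 + 51.74 + 37.84 + 556.4 = 697.24
ΣP(t=0)·Q(t=0) = 25.63×2 + 0.26×254 + 4.73×10 + 2.60×176 = 51.26 + 66.04 + 47.3 + 457.6 = 622.2
Index = 697.24 / 622.2 × 100 = 112.0604

112.06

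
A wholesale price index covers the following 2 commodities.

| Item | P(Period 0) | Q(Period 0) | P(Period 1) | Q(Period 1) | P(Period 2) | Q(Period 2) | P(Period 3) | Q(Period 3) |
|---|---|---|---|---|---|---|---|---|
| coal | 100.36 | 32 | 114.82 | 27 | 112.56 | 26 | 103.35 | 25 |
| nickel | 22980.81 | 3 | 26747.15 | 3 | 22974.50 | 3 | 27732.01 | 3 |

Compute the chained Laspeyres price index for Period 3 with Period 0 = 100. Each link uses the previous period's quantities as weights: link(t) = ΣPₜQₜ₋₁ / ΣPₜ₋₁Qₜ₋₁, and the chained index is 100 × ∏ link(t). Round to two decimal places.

120.04

Link Period 0→Period 1:
ΣP(Period 1)Q(Period 0) = 114.82×32 + 26747.15×3 = 3674.24 + 80241.45 = 83915.69
ΣP(Period 0)Q(Period 0) = 100.36×32 + 22980.81×3 = 3211.52 + 68942.43 = 72153.95
link = 83915.69/72153.95 = 1.163009
Link Period 1→Period 2:
ΣP(Period 2)Q(Period 1) = 112.56×27 + 22974.50×3 = 3039.12 + 68923.5 = 71962.62
ΣP(Period 1)Q(Period 1) = 114.82×27 + 26747.15×3 = 3100.14 + 80241.45 = 83341.59
link = 71962.62/83341.59 = 0.863466
Link Period 2→Period 3:
ΣP(Period 3)Q(Period 2) = 103.35×26 + 27732.01×3 = 2687.1 + 83196.03 = 85883.13
ΣP(Period 2)Q(Period 2) = 112.56×26 + 22974.50×3 = 2926.56 + 68923.5 = 71850.06
link = 85883.13/71850.06 = 1.195310
Chained index = 100 × 1.163009 × 0.863466 × 1.195310 = 120.0353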